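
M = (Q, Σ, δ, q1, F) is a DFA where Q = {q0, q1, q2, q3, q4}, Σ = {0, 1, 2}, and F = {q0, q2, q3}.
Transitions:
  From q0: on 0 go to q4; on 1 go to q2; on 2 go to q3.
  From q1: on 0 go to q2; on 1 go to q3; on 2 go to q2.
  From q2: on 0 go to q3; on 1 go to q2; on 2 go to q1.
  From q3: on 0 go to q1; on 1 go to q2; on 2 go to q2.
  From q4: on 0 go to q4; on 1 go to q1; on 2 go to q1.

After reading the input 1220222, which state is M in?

q1 --1--> q3
q3 --2--> q2
q2 --2--> q1
q1 --0--> q2
q2 --2--> q1
q1 --2--> q2
q2 --2--> q1

q1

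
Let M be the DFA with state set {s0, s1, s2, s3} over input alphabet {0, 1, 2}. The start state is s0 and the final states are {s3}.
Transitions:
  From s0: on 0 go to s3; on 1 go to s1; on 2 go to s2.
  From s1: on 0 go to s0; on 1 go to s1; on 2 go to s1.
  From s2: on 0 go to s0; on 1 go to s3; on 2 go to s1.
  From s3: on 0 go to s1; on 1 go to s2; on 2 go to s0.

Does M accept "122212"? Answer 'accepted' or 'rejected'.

s0 --1--> s1
s1 --2--> s1
s1 --2--> s1
s1 --2--> s1
s1 --1--> s1
s1 --2--> s1
End in state s1, which is not an accepting state.

rejected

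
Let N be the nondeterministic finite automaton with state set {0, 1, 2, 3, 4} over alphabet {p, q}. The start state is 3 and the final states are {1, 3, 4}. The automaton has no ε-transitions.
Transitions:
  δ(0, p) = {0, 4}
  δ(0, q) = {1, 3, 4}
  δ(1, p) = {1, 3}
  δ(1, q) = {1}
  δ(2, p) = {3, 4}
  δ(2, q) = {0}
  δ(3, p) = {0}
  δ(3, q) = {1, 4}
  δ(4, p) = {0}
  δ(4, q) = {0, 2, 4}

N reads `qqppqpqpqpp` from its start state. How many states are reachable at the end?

4

Start: {3}
read q: {1, 4}
read q: {0, 1, 2, 4}
read p: {0, 1, 3, 4}
read p: {0, 1, 3, 4}
read q: {0, 1, 2, 3, 4}
read p: {0, 1, 3, 4}
read q: {0, 1, 2, 3, 4}
read p: {0, 1, 3, 4}
read q: {0, 1, 2, 3, 4}
read p: {0, 1, 3, 4}
read p: {0, 1, 3, 4}
Final reachable set {0, 1, 3, 4} has 4 states.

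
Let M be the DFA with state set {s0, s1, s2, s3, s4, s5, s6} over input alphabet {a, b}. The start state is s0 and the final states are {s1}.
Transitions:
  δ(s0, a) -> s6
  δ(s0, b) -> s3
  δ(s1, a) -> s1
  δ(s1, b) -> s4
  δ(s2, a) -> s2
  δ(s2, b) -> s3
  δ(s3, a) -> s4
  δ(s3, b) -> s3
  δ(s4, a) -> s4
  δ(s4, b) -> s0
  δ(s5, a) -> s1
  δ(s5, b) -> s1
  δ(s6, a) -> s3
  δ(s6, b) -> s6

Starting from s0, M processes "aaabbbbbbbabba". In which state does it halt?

s0 --a--> s6
s6 --a--> s3
s3 --a--> s4
s4 --b--> s0
s0 --b--> s3
s3 --b--> s3
s3 --b--> s3
s3 --b--> s3
s3 --b--> s3
s3 --b--> s3
s3 --a--> s4
s4 --b--> s0
s0 --b--> s3
s3 --a--> s4

s4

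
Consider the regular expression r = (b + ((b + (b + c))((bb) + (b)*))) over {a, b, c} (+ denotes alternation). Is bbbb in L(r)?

yes

The right alternative ((b+(b+c))((bb)+(b)*)) matches bbbb.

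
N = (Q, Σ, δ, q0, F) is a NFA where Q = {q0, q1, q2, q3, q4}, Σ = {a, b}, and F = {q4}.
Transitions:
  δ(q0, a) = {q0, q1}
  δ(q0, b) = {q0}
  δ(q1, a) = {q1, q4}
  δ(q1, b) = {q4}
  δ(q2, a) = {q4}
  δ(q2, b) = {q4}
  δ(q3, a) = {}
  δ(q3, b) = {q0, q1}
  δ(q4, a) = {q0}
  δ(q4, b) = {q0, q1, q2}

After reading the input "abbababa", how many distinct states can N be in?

3

Start: {q0}
read a: {q0, q1}
read b: {q0, q4}
read b: {q0, q1, q2}
read a: {q0, q1, q4}
read b: {q0, q1, q2, q4}
read a: {q0, q1, q4}
read b: {q0, q1, q2, q4}
read a: {q0, q1, q4}
Final reachable set {q0, q1, q4} has 3 states.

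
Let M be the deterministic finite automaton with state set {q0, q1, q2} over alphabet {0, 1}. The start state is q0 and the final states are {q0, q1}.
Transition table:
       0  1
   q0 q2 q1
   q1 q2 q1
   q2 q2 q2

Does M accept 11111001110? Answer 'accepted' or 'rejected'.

rejected

q0 --1--> q1
q1 --1--> q1
q1 --1--> q1
q1 --1--> q1
q1 --1--> q1
q1 --0--> q2
q2 --0--> q2
q2 --1--> q2
q2 --1--> q2
q2 --1--> q2
q2 --0--> q2
End in state q2, which is not an accepting state.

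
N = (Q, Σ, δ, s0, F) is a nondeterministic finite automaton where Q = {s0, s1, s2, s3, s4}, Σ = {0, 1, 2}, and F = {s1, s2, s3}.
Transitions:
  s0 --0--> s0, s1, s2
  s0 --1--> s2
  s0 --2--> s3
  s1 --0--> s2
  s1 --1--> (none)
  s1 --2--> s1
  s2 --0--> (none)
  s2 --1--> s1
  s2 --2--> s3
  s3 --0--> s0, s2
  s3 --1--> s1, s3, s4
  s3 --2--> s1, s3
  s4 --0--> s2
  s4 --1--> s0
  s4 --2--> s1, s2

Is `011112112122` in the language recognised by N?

rejected

Start: {s0}
read 0: {s0, s1, s2}
read 1: {s1, s2}
read 1: {s1}
read 1: {}
The reachable set is empty and stays empty for the remaining 8 symbols.
Reachable ∩ accepting = {} — empty.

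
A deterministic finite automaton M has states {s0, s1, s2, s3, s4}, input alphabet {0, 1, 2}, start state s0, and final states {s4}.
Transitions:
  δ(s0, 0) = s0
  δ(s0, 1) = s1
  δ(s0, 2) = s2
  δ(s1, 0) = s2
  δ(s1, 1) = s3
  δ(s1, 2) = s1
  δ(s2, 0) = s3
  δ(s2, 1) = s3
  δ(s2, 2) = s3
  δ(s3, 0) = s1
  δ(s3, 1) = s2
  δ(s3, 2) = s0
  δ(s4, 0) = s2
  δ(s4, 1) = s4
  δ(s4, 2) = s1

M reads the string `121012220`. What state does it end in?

s1

s0 --1--> s1
s1 --2--> s1
s1 --1--> s3
s3 --0--> s1
s1 --1--> s3
s3 --2--> s0
s0 --2--> s2
s2 --2--> s3
s3 --0--> s1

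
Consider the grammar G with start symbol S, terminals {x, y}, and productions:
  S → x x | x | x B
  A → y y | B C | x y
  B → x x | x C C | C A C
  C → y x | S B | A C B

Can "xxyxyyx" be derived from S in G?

no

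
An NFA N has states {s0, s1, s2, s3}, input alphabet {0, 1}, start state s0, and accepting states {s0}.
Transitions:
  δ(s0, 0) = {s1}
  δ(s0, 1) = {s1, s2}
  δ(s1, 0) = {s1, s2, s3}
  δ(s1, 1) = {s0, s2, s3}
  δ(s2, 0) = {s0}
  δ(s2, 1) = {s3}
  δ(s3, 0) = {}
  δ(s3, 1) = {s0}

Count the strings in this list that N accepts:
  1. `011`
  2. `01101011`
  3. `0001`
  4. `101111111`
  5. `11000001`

5

`011`: accepted
`01101011`: accepted
`0001`: accepted
`101111111`: accepted
`11000001`: accepted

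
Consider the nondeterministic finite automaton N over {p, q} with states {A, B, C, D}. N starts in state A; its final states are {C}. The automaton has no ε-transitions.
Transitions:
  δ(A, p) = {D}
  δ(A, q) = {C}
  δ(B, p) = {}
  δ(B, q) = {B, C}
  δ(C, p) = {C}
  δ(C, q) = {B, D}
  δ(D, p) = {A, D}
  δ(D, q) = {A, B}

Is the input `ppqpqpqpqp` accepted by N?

rejected

Start: {A}
read p: {D}
read p: {A, D}
read q: {A, B, C}
read p: {C, D}
read q: {A, B, D}
read p: {A, D}
read q: {A, B, C}
read p: {C, D}
read q: {A, B, D}
read p: {A, D}
Reachable ∩ accepting = {} — empty.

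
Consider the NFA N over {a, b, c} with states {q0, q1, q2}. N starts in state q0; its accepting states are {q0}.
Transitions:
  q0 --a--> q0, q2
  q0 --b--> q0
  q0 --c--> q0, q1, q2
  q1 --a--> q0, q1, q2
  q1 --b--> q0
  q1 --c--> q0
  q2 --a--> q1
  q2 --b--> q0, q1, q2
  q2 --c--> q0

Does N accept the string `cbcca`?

Start: {q0}
read c: {q0, q1, q2}
read b: {q0, q1, q2}
read c: {q0, q1, q2}
read c: {q0, q1, q2}
read a: {q0, q1, q2}
Reachable ∩ accepting = {q0} — nonempty.

accepted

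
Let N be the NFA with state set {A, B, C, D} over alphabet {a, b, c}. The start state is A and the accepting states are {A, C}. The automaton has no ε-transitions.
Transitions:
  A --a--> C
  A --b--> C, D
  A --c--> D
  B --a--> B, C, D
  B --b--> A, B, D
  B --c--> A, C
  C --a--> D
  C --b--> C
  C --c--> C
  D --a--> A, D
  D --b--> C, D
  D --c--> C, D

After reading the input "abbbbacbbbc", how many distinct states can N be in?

2

Start: {A}
read a: {C}
read b: {C}
read b: {C}
read b: {C}
read b: {C}
read a: {D}
read c: {C, D}
read b: {C, D}
read b: {C, D}
read b: {C, D}
read c: {C, D}
Final reachable set {C, D} has 2 states.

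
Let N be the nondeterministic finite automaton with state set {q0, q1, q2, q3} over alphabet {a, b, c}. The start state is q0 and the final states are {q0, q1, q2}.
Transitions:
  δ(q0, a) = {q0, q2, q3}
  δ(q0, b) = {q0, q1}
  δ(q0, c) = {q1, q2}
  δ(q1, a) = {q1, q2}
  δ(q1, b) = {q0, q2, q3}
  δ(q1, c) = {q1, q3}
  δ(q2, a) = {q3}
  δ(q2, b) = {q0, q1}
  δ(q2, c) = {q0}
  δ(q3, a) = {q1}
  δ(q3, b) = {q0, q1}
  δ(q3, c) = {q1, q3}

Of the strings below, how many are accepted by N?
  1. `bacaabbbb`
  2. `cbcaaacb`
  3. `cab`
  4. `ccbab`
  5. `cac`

`bacaabbbb`: accepted
`cbcaaacb`: accepted
`cab`: accepted
`ccbab`: accepted
`cac`: accepted

5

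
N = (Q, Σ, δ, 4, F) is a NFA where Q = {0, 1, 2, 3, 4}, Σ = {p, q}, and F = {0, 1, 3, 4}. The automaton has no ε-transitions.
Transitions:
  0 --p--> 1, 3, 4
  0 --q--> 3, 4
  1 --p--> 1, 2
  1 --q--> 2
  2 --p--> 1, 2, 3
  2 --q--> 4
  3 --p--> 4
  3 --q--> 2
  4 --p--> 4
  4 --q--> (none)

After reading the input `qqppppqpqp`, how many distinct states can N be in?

0

Start: {4}
read q: {}
The reachable set is empty and stays empty for the remaining 9 symbols.
Final reachable set {} has 0 states.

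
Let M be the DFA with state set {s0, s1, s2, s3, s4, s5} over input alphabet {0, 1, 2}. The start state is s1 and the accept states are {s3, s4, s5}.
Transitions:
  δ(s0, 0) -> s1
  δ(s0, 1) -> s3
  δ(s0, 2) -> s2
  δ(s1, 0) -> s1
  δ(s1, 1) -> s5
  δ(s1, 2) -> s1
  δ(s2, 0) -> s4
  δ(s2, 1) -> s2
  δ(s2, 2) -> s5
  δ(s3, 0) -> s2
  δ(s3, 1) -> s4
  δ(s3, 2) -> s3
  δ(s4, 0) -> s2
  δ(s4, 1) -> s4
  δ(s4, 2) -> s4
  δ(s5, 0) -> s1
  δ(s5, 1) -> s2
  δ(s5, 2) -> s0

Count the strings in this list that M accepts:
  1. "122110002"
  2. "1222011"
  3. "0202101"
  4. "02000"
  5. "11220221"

3

"122110002": accepted
"1222011": rejected
"0202101": accepted
"02000": rejected
"11220221": accepted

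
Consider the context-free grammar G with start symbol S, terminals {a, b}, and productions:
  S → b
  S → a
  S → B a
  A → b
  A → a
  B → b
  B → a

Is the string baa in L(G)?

no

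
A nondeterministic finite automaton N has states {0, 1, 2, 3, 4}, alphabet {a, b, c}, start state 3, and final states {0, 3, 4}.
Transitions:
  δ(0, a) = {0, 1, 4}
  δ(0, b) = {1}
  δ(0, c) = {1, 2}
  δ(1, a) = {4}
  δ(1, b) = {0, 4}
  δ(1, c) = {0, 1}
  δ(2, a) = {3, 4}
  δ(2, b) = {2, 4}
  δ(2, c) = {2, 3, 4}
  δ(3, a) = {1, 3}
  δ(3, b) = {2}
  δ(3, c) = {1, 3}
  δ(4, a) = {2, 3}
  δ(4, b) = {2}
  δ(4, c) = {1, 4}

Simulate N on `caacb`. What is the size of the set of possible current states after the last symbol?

Start: {3}
read c: {1, 3}
read a: {1, 3, 4}
read a: {1, 2, 3, 4}
read c: {0, 1, 2, 3, 4}
read b: {0, 1, 2, 4}
Final reachable set {0, 1, 2, 4} has 4 states.

4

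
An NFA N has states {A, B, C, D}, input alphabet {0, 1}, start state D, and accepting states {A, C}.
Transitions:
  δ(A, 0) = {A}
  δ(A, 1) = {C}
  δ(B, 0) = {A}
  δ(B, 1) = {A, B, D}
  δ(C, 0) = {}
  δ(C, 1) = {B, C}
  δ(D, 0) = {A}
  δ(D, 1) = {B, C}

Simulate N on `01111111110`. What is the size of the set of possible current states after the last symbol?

1

Start: {D}
read 0: {A}
read 1: {C}
read 1: {B, C}
read 1: {A, B, C, D}
read 1: {A, B, C, D}
read 1: {A, B, C, D}
read 1: {A, B, C, D}
read 1: {A, B, C, D}
read 1: {A, B, C, D}
read 1: {A, B, C, D}
read 0: {A}
Final reachable set {A} has 1 state.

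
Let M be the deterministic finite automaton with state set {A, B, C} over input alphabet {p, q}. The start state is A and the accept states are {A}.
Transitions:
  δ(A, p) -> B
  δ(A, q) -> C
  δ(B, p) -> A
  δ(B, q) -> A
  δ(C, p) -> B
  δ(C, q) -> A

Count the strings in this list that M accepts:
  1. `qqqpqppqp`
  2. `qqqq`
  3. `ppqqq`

1

`qqqpqppqp`: rejected
`qqqq`: accepted
`ppqqq`: rejected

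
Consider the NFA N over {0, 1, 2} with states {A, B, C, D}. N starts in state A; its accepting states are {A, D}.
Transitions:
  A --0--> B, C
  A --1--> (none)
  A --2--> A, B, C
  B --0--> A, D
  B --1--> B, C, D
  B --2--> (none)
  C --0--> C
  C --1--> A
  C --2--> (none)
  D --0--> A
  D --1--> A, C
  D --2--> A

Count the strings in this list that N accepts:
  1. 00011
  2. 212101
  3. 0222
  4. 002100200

00011: accepted
212101: accepted
0222: rejected
002100200: accepted

3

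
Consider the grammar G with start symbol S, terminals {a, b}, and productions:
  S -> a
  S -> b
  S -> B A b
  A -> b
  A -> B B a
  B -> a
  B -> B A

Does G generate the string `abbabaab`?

yes

S ⇒ BAb ⇒ BAAb ⇒ BAAAb ⇒ aAAAb ⇒ abAAb ⇒ abbAb ⇒ abbBBab ⇒ abbBABab ⇒ abbaABab ⇒ abbabBab ⇒ abbabaab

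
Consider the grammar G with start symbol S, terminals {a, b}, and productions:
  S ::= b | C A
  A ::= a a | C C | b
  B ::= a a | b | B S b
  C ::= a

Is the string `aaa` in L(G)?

yes

S ⇒ CA ⇒ aA ⇒ aaa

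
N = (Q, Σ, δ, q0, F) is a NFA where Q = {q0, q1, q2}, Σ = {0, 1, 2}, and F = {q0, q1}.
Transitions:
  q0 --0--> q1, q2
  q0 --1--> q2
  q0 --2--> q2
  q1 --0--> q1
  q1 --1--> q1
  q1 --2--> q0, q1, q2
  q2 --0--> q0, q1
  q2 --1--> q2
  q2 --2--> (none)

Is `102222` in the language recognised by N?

Start: {q0}
read 1: {q2}
read 0: {q0, q1}
read 2: {q0, q1, q2}
read 2: {q0, q1, q2}
read 2: {q0, q1, q2}
read 2: {q0, q1, q2}
Reachable ∩ accepting = {q0, q1} — nonempty.

accepted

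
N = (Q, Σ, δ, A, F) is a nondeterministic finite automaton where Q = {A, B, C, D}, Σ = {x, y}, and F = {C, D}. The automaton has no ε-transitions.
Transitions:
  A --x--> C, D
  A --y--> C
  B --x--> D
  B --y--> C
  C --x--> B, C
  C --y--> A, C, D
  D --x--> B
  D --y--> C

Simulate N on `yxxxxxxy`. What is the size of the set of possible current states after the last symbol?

3

Start: {A}
read y: {C}
read x: {B, C}
read x: {B, C, D}
read x: {B, C, D}
read x: {B, C, D}
read x: {B, C, D}
read x: {B, C, D}
read y: {A, C, D}
Final reachable set {A, C, D} has 3 states.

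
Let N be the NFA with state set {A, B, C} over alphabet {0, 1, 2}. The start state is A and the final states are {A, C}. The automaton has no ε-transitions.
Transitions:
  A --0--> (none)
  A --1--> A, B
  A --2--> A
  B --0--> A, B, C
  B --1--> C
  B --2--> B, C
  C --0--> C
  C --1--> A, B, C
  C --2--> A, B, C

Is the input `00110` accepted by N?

rejected

Start: {A}
read 0: {}
The reachable set is empty and stays empty for the remaining 4 symbols.
Reachable ∩ accepting = {} — empty.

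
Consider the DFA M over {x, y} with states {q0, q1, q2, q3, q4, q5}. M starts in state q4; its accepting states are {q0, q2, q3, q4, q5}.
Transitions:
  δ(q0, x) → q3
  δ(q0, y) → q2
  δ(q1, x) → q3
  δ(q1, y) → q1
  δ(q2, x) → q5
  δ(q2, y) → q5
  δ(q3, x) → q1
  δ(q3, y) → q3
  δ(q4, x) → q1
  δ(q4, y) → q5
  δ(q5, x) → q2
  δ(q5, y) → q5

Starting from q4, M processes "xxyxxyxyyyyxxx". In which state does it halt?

q3

q4 --x--> q1
q1 --x--> q3
q3 --y--> q3
q3 --x--> q1
q1 --x--> q3
q3 --y--> q3
q3 --x--> q1
q1 --y--> q1
q1 --y--> q1
q1 --y--> q1
q1 --y--> q1
q1 --x--> q3
q3 --x--> q1
q1 --x--> q3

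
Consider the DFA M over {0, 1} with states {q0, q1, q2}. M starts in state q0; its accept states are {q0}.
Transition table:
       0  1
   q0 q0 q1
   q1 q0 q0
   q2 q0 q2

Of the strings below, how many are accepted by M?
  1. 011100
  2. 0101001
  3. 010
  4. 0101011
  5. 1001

3

011100: accepted
0101001: rejected
010: accepted
0101011: accepted
1001: rejected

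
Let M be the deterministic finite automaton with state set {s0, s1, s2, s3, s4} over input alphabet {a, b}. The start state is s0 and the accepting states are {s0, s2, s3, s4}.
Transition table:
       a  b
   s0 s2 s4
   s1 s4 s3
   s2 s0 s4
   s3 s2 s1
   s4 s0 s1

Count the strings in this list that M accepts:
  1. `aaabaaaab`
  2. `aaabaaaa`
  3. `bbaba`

`aaabaaaab`: accepted
`aaabaaaa`: accepted
`bbaba`: accepted

3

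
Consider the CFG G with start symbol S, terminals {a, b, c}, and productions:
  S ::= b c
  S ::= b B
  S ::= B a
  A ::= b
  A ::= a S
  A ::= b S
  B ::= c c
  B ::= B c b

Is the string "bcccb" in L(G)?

S ⇒ bB ⇒ bBcb ⇒ bcccb

yes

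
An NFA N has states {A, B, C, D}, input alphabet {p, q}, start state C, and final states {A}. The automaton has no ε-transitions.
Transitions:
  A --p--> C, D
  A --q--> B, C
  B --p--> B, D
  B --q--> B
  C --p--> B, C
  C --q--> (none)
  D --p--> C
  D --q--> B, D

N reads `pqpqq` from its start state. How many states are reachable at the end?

2

Start: {C}
read p: {B, C}
read q: {B}
read p: {B, D}
read q: {B, D}
read q: {B, D}
Final reachable set {B, D} has 2 states.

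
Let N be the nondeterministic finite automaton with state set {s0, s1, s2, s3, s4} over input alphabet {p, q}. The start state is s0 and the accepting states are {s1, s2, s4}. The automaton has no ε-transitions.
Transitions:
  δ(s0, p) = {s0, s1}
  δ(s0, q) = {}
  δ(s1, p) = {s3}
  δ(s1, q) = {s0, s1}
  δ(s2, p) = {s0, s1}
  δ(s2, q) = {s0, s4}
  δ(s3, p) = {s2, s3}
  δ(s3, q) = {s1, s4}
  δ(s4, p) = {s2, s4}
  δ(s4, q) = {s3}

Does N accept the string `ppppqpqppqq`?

Start: {s0}
read p: {s0, s1}
read p: {s0, s1, s3}
read p: {s0, s1, s2, s3}
read p: {s0, s1, s2, s3}
read q: {s0, s1, s4}
read p: {s0, s1, s2, s3, s4}
read q: {s0, s1, s3, s4}
read p: {s0, s1, s2, s3, s4}
read p: {s0, s1, s2, s3, s4}
read q: {s0, s1, s3, s4}
read q: {s0, s1, s3, s4}
Reachable ∩ accepting = {s1, s4} — nonempty.

accepted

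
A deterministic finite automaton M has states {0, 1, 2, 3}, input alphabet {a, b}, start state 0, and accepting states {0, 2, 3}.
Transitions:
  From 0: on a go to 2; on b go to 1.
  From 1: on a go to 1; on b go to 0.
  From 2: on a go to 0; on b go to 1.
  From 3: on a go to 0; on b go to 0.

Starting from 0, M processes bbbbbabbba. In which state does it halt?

0 --b--> 1
1 --b--> 0
0 --b--> 1
1 --b--> 0
0 --b--> 1
1 --a--> 1
1 --b--> 0
0 --b--> 1
1 --b--> 0
0 --a--> 2

2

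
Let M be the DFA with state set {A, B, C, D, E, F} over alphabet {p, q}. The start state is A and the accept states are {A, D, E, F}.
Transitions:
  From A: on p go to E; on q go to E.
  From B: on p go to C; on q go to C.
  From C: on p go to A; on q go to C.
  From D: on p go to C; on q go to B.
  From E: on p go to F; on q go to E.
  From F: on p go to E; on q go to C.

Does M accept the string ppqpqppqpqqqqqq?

A --p--> E
E --p--> F
F --q--> C
C --p--> A
A --q--> E
E --p--> F
F --p--> E
E --q--> E
E --p--> F
F --q--> C
C --q--> C
C --q--> C
C --q--> C
C --q--> C
C --q--> C
End in state C, which is not an accepting state.

rejected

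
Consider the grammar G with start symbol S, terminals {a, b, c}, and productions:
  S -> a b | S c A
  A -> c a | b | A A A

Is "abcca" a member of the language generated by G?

S ⇒ ScA ⇒ abcA ⇒ abcca

yes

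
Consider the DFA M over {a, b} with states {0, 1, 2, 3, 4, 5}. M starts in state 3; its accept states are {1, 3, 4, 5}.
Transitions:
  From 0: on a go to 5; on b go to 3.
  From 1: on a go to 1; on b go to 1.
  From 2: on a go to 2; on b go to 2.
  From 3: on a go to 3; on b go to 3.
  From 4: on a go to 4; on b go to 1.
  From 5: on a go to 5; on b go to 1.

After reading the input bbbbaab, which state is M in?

3

3 --b--> 3
3 --b--> 3
3 --b--> 3
3 --b--> 3
3 --a--> 3
3 --a--> 3
3 --b--> 3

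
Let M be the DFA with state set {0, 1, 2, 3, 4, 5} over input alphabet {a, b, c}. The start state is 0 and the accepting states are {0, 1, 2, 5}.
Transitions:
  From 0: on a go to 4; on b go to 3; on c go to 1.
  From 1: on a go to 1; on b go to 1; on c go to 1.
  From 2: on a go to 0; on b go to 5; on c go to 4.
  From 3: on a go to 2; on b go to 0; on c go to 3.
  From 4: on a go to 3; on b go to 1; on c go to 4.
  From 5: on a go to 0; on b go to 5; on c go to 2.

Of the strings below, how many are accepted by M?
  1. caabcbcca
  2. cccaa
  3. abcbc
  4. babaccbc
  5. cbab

5

caabcbcca: accepted
cccaa: accepted
abcbc: accepted
babaccbc: accepted
cbab: accepted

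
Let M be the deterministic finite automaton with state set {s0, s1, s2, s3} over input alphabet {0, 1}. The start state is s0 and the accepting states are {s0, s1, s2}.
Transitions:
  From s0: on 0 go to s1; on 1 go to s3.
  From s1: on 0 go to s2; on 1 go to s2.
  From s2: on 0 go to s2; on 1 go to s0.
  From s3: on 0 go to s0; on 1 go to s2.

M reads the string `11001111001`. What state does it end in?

s0

s0 --1--> s3
s3 --1--> s2
s2 --0--> s2
s2 --0--> s2
s2 --1--> s0
s0 --1--> s3
s3 --1--> s2
s2 --1--> s0
s0 --0--> s1
s1 --0--> s2
s2 --1--> s0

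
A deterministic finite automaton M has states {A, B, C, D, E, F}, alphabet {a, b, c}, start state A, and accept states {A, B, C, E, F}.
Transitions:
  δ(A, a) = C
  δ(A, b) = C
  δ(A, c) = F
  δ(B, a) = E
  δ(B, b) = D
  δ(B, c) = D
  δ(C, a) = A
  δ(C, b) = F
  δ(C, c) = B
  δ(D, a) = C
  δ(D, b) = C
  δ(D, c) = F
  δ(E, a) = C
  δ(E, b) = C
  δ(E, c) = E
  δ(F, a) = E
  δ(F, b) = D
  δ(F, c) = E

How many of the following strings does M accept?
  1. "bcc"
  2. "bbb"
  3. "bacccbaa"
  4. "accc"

"bcc": rejected
"bbb": rejected
"bacccbaa": accepted
"accc": accepted

2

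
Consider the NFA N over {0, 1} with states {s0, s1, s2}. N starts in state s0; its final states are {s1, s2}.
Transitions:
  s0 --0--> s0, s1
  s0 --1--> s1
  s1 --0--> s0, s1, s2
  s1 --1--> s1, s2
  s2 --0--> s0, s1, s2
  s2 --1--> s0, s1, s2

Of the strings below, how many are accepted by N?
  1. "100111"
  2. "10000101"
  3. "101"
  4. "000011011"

"100111": accepted
"10000101": accepted
"101": accepted
"000011011": accepted

4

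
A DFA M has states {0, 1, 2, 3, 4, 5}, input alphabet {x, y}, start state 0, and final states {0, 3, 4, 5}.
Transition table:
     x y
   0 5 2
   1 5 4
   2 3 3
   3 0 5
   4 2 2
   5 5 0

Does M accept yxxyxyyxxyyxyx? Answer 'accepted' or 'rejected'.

accepted

0 --y--> 2
2 --x--> 3
3 --x--> 0
0 --y--> 2
2 --x--> 3
3 --y--> 5
5 --y--> 0
0 --x--> 5
5 --x--> 5
5 --y--> 0
0 --y--> 2
2 --x--> 3
3 --y--> 5
5 --x--> 5
End in state 5, which is an accepting state.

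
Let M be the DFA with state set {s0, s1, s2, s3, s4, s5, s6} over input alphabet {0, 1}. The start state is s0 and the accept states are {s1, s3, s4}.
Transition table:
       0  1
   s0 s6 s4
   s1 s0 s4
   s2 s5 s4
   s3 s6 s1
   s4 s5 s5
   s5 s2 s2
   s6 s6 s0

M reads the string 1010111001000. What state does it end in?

s0 --1--> s4
s4 --0--> s5
s5 --1--> s2
s2 --0--> s5
s5 --1--> s2
s2 --1--> s4
s4 --1--> s5
s5 --0--> s2
s2 --0--> s5
s5 --1--> s2
s2 --0--> s5
s5 --0--> s2
s2 --0--> s5

s5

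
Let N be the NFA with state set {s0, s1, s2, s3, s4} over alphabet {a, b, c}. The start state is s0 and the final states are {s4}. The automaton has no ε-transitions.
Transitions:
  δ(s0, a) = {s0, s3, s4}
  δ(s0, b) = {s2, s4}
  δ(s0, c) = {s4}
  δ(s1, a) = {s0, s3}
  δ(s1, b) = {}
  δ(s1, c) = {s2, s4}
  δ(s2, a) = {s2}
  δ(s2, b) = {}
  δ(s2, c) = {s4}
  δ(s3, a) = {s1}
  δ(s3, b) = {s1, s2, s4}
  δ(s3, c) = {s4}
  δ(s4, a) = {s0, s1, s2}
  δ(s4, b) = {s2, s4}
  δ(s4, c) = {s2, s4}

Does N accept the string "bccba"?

rejected

Start: {s0}
read b: {s2, s4}
read c: {s2, s4}
read c: {s2, s4}
read b: {s2, s4}
read a: {s0, s1, s2}
Reachable ∩ accepting = {} — empty.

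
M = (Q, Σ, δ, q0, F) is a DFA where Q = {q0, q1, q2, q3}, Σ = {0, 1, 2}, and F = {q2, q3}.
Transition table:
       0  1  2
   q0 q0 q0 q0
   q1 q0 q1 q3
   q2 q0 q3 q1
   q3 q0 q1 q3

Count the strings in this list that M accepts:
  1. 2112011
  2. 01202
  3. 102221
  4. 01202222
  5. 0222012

0

2112011: rejected
01202: rejected
102221: rejected
01202222: rejected
0222012: rejected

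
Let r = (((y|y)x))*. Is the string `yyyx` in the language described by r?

yyyx cannot be split into zero or more pieces each matching ((y|y)x).

no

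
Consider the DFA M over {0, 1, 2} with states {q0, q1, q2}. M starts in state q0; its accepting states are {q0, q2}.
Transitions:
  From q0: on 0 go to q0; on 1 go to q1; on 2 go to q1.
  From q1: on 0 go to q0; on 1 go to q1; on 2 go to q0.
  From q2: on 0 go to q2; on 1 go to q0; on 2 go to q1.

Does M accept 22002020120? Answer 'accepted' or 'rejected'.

q0 --2--> q1
q1 --2--> q0
q0 --0--> q0
q0 --0--> q0
q0 --2--> q1
q1 --0--> q0
q0 --2--> q1
q1 --0--> q0
q0 --1--> q1
q1 --2--> q0
q0 --0--> q0
End in state q0, which is an accepting state.

accepted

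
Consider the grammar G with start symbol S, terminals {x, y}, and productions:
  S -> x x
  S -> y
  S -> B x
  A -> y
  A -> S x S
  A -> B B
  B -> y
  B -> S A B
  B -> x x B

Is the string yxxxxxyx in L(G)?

yes

S ⇒ Bx ⇒ SABx ⇒ yABx ⇒ ySxSBx ⇒ yxxxSBx ⇒ yxxxxxBx ⇒ yxxxxxyx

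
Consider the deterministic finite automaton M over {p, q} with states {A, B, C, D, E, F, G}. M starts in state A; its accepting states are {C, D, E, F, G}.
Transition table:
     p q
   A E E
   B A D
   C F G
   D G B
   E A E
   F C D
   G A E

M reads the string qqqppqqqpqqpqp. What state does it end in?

A

A --q--> E
E --q--> E
E --q--> E
E --p--> A
A --p--> E
E --q--> E
E --q--> E
E --q--> E
E --p--> A
A --q--> E
E --q--> E
E --p--> A
A --q--> E
E --p--> A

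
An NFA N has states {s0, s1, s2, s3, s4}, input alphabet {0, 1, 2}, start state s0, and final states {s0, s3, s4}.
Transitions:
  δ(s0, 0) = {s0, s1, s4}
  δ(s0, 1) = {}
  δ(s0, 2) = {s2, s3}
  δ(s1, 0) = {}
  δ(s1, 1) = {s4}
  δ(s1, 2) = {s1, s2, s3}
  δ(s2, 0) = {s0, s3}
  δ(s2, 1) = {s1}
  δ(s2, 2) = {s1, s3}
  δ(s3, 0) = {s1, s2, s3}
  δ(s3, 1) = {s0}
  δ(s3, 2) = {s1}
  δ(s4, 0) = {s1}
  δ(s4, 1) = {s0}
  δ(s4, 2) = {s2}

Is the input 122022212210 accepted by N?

Start: {s0}
read 1: {}
The reachable set is empty and stays empty for the remaining 11 symbols.
Reachable ∩ accepting = {} — empty.

rejected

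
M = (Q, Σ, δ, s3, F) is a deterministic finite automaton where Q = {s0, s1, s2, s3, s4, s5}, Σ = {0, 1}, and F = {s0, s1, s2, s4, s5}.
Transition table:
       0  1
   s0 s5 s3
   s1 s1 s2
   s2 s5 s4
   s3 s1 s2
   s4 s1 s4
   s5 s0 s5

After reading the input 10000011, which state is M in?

s5

s3 --1--> s2
s2 --0--> s5
s5 --0--> s0
s0 --0--> s5
s5 --0--> s0
s0 --0--> s5
s5 --1--> s5
s5 --1--> s5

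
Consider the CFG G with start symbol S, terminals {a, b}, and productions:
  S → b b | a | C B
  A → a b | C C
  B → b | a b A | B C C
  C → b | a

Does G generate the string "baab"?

no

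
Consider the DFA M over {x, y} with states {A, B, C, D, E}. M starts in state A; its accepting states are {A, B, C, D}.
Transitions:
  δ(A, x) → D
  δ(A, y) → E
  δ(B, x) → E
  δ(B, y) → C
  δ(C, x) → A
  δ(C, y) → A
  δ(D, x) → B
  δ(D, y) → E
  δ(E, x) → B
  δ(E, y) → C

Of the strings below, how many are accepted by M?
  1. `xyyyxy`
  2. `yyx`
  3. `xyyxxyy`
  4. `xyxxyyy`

2

`xyyyxy`: rejected
`yyx`: accepted
`xyyxxyy`: accepted
`xyxxyyy`: rejected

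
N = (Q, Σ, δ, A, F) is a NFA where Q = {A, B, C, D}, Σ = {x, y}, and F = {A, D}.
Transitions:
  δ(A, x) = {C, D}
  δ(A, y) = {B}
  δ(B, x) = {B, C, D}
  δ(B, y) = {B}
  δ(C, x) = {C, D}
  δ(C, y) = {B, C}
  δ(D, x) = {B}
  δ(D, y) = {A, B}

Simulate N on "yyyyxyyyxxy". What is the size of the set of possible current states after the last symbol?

Start: {A}
read y: {B}
read y: {B}
read y: {B}
read y: {B}
read x: {B, C, D}
read y: {A, B, C}
read y: {B, C}
read y: {B, C}
read x: {B, C, D}
read x: {B, C, D}
read y: {A, B, C}
Final reachable set {A, B, C} has 3 states.

3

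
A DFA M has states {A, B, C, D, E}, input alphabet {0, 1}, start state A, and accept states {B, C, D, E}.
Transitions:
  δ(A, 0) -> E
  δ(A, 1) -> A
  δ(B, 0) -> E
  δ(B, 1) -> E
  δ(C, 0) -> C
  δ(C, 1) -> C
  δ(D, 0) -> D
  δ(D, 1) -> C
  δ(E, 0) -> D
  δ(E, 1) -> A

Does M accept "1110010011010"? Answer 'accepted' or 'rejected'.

accepted

A --1--> A
A --1--> A
A --1--> A
A --0--> E
E --0--> D
D --1--> C
C --0--> C
C --0--> C
C --1--> C
C --1--> C
C --0--> C
C --1--> C
C --0--> C
End in state C, which is an accepting state.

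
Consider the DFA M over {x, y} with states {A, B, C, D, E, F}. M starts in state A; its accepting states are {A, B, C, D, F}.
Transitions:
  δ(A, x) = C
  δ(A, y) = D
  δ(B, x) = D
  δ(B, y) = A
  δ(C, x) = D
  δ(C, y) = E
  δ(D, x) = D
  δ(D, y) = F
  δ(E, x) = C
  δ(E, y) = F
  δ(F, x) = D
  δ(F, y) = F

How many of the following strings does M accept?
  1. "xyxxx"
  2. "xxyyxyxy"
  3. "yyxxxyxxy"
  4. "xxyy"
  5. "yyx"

"xyxxx": accepted
"xxyyxyxy": accepted
"yyxxxyxxy": accepted
"xxyy": accepted
"yyx": accepted

5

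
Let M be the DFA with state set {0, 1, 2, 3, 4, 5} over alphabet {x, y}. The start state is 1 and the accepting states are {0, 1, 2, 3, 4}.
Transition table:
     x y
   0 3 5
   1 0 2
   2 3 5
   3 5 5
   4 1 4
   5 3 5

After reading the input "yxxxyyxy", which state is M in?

1 --y--> 2
2 --x--> 3
3 --x--> 5
5 --x--> 3
3 --y--> 5
5 --y--> 5
5 --x--> 3
3 --y--> 5

5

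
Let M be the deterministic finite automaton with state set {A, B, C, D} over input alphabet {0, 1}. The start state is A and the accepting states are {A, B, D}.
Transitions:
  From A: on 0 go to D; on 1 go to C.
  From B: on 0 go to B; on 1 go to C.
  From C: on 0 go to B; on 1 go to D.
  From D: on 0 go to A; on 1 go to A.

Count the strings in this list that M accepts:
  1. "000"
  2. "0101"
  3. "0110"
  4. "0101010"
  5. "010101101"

"000": accepted
"0101": accepted
"0110": accepted
"0101010": accepted
"010101101": rejected

4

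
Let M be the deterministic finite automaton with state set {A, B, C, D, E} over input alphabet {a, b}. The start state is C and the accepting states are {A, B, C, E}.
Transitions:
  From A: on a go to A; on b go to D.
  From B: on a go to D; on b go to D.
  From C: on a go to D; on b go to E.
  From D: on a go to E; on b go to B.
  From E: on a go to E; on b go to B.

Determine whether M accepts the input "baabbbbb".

accepted

C --b--> E
E --a--> E
E --a--> E
E --b--> B
B --b--> D
D --b--> B
B --b--> D
D --b--> B
End in state B, which is an accepting state.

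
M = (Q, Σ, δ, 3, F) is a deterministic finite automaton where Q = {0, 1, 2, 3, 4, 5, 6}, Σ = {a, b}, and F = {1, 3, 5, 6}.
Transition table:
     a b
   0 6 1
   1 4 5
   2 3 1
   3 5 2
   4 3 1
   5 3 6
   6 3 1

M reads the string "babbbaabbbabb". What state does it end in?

3 --b--> 2
2 --a--> 3
3 --b--> 2
2 --b--> 1
1 --b--> 5
5 --a--> 3
3 --a--> 5
5 --b--> 6
6 --b--> 1
1 --b--> 5
5 --a--> 3
3 --b--> 2
2 --b--> 1

1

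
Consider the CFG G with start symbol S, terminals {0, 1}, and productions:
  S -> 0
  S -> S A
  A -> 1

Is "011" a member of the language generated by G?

yes

S ⇒ SA ⇒ SAA ⇒ 0AA ⇒ 01A ⇒ 011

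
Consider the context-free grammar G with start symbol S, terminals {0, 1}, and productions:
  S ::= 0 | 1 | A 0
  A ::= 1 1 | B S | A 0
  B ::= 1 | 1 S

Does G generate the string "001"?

no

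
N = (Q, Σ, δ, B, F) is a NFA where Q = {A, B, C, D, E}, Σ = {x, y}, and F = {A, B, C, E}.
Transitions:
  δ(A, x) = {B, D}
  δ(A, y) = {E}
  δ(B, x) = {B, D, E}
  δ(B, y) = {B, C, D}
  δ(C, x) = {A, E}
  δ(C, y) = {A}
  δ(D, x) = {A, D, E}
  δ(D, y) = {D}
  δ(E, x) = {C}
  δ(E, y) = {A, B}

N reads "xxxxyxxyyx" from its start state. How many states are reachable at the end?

Start: {B}
read x: {B, D, E}
read x: {A, B, C, D, E}
read x: {A, B, C, D, E}
read x: {A, B, C, D, E}
read y: {A, B, C, D, E}
read x: {A, B, C, D, E}
read x: {A, B, C, D, E}
read y: {A, B, C, D, E}
read y: {A, B, C, D, E}
read x: {A, B, C, D, E}
Final reachable set {A, B, C, D, E} has 5 states.

5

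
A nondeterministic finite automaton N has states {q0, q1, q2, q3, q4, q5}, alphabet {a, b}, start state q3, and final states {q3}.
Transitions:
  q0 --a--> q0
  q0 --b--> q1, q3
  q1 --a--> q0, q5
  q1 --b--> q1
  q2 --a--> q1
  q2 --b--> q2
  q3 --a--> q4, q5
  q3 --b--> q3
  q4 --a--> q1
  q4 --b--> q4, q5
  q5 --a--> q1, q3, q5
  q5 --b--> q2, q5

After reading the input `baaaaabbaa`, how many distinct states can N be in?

Start: {q3}
read b: {q3}
read a: {q4, q5}
read a: {q1, q3, q5}
read a: {q0, q1, q3, q4, q5}
read a: {q0, q1, q3, q4, q5}
read a: {q0, q1, q3, q4, q5}
read b: {q1, q2, q3, q4, q5}
read b: {q1, q2, q3, q4, q5}
read a: {q0, q1, q3, q4, q5}
read a: {q0, q1, q3, q4, q5}
Final reachable set {q0, q1, q3, q4, q5} has 5 states.

5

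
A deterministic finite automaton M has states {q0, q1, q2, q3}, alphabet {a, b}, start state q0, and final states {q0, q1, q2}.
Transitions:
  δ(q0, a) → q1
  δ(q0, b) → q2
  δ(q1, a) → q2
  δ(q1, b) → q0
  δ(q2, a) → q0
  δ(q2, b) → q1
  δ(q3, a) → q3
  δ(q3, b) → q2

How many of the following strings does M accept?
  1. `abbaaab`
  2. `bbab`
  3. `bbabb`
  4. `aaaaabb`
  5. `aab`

`abbaaab`: accepted
`bbab`: accepted
`bbabb`: accepted
`aaaaabb`: accepted
`aab`: accepted

5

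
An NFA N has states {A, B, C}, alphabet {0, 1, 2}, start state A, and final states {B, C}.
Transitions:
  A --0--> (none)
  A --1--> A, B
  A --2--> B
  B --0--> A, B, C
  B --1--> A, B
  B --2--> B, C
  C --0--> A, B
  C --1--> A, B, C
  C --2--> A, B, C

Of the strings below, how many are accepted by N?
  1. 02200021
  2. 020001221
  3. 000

02200021: rejected
020001221: rejected
000: rejected

0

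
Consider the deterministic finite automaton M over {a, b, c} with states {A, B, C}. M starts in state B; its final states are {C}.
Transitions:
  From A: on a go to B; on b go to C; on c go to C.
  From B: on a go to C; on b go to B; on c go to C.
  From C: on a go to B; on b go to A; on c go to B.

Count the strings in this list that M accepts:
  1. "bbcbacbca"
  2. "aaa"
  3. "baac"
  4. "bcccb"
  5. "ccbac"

"bbcbacbca": rejected
"aaa": accepted
"baac": accepted
"bcccb": rejected
"ccbac": rejected

2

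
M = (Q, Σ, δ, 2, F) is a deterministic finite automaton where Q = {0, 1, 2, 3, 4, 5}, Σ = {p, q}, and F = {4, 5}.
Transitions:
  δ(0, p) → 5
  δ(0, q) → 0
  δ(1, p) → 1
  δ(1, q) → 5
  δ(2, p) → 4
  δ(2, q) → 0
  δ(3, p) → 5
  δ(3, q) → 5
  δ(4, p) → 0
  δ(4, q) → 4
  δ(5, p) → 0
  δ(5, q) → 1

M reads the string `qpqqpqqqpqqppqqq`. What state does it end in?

2 --q--> 0
0 --p--> 5
5 --q--> 1
1 --q--> 5
5 --p--> 0
0 --q--> 0
0 --q--> 0
0 --q--> 0
0 --p--> 5
5 --q--> 1
1 --q--> 5
5 --p--> 0
0 --p--> 5
5 --q--> 1
1 --q--> 5
5 --q--> 1

1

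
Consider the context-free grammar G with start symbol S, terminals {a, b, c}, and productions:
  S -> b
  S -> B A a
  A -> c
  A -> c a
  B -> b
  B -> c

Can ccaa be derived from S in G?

yes

S ⇒ BAa ⇒ cAa ⇒ ccaa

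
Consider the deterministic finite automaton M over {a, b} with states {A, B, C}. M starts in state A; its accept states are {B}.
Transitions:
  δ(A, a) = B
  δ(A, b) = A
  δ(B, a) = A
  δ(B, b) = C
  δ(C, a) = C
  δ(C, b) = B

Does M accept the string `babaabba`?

A --b--> A
A --a--> B
B --b--> C
C --a--> C
C --a--> C
C --b--> B
B --b--> C
C --a--> C
End in state C, which is not an accepting state.

rejected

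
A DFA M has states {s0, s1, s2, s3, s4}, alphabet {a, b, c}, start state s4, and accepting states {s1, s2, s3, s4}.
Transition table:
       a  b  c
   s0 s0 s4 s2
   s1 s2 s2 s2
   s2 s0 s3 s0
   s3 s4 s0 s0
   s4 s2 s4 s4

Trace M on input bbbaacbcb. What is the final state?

s4 --b--> s4
s4 --b--> s4
s4 --b--> s4
s4 --a--> s2
s2 --a--> s0
s0 --c--> s2
s2 --b--> s3
s3 --c--> s0
s0 --b--> s4

s4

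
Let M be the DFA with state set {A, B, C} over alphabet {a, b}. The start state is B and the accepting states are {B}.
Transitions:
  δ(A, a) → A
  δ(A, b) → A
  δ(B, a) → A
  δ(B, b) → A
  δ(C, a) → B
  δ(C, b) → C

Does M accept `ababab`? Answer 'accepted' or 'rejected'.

rejected

B --a--> A
A --b--> A
A --a--> A
A --b--> A
A --a--> A
A --b--> A
End in state A, which is not an accepting state.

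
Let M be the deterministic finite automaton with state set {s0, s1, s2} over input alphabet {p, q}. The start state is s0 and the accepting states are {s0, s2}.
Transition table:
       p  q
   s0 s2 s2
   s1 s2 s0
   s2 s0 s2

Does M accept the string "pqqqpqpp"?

accepted

s0 --p--> s2
s2 --q--> s2
s2 --q--> s2
s2 --q--> s2
s2 --p--> s0
s0 --q--> s2
s2 --p--> s0
s0 --p--> s2
End in state s2, which is an accepting state.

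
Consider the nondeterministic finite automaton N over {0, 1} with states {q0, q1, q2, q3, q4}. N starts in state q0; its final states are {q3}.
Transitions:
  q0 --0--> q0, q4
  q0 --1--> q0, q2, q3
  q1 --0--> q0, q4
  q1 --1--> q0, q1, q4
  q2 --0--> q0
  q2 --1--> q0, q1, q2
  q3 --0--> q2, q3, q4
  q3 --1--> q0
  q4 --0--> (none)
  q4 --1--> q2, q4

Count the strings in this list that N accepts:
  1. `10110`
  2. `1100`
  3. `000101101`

3

`10110`: accepted
`1100`: accepted
`000101101`: accepted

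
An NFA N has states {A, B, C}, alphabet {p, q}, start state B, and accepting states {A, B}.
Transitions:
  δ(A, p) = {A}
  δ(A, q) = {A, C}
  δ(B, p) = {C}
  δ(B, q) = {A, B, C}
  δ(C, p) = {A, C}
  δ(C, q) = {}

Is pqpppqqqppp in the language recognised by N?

rejected

Start: {B}
read p: {C}
read q: {}
The reachable set is empty and stays empty for the remaining 9 symbols.
Reachable ∩ accepting = {} — empty.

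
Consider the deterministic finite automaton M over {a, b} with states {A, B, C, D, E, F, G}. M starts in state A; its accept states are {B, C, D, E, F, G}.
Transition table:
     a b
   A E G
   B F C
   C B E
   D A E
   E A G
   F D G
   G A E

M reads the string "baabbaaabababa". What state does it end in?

A

A --b--> G
G --a--> A
A --a--> E
E --b--> G
G --b--> E
E --a--> A
A --a--> E
E --a--> A
A --b--> G
G --a--> A
A --b--> G
G --a--> A
A --b--> G
G --a--> A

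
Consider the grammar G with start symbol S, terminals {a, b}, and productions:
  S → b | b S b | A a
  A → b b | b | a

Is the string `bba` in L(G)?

S ⇒ Aa ⇒ bba

yes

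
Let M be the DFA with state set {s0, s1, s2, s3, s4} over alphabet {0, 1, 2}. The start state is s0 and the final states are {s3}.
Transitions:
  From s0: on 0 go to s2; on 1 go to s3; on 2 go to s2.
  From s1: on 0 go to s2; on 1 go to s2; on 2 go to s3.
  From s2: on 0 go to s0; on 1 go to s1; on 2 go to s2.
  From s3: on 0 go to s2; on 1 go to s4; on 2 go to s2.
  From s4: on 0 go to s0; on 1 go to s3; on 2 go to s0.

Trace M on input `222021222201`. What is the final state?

s3

s0 --2--> s2
s2 --2--> s2
s2 --2--> s2
s2 --0--> s0
s0 --2--> s2
s2 --1--> s1
s1 --2--> s3
s3 --2--> s2
s2 --2--> s2
s2 --2--> s2
s2 --0--> s0
s0 --1--> s3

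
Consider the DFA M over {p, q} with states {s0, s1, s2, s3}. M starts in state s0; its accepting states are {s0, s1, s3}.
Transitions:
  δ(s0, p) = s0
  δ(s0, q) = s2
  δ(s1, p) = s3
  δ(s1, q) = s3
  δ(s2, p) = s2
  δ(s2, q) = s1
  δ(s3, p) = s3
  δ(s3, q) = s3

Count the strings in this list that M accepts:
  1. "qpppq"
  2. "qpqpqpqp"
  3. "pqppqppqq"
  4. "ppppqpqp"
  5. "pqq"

"qpppq": accepted
"qpqpqpqp": accepted
"pqppqppqq": accepted
"ppppqpqp": accepted
"pqq": accepted

5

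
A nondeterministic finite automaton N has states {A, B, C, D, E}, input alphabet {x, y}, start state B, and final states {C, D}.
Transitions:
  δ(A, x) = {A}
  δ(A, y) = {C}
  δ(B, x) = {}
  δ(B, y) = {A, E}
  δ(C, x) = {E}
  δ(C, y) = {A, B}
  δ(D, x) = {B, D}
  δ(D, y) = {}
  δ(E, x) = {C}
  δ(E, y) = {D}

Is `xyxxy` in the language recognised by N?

rejected

Start: {B}
read x: {}
The reachable set is empty and stays empty for the remaining 4 symbols.
Reachable ∩ accepting = {} — empty.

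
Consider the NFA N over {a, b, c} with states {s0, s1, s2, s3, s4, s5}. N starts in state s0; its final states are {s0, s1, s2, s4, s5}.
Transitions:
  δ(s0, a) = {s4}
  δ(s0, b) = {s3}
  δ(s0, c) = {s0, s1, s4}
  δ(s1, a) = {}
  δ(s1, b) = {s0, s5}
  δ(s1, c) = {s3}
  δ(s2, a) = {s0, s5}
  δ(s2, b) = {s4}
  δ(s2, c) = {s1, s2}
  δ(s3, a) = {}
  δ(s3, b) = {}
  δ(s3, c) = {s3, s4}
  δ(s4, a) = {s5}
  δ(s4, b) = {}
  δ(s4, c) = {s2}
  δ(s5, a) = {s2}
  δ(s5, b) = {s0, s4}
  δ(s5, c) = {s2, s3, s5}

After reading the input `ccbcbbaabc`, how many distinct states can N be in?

Start: {s0}
read c: {s0, s1, s4}
read c: {s0, s1, s2, s3, s4}
read b: {s0, s3, s4, s5}
read c: {s0, s1, s2, s3, s4, s5}
read b: {s0, s3, s4, s5}
read b: {s0, s3, s4}
read a: {s4, s5}
read a: {s2, s5}
read b: {s0, s4}
read c: {s0, s1, s2, s4}
Final reachable set {s0, s1, s2, s4} has 4 states.

4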